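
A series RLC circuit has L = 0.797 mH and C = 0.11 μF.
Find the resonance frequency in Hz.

Step 1 — Resonance condition Im(Z)=0 gives ω₀ = 1/√(LC).
Step 2 — ω₀ = 1/√(0.000797·1.1e-07) = 1.068e+05 rad/s.
Step 3 — f₀ = ω₀/(2π) = 1.7e+04 Hz.

f₀ = 1.7e+04 Hz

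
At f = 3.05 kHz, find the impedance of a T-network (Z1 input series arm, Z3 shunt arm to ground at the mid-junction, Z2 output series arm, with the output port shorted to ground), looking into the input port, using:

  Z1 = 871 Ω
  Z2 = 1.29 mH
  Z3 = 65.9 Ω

Step 1 — Angular frequency: ω = 2π·f = 2π·3050 = 1.916e+04 rad/s.
Step 2 — Component impedances:
  Z1: Z = R = 871 Ω
  Z2: Z = jωL = j·1.916e+04·0.00129 = 0 + j24.72 Ω
  Z3: Z = R = 65.9 Ω
Step 3 — With the output port shorted to ground, the output series arm Z2 runs from the junction to ground; the shunt arm Z3 also runs from the junction to ground. They appear in parallel: Z3 || Z2 = 8.13 + j21.67 Ω.
Step 4 — Series with input arm Z1: Z_in = Z1 + (Z3 || Z2) = 879.1 + j21.67 Ω = 879.4∠1.4° Ω.

Z = 879.1 + j21.67 Ω = 879.4∠1.4° Ω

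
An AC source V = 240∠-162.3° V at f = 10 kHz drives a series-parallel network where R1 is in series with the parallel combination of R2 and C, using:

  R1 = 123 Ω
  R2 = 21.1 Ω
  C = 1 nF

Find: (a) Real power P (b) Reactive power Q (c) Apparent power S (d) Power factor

Step 1 — Angular frequency: ω = 2π·f = 2π·1e+04 = 6.283e+04 rad/s.
Step 2 — Component impedances:
  R1: Z = R = 123 Ω
  R2: Z = R = 21.1 Ω
  C: Z = 1/(jωC) = -j/(ω·C) = 0 - j1.592e+04 Ω
Step 3 — Parallel branch: R2 || C = 1/(1/R2 + 1/C) = 21.1 - j0.02797 Ω.
Step 4 — Series with R1: Z_total = R1 + (R2 || C) = 144.1 - j0.02797 Ω = 144.1∠-0.0° Ω.
Step 5 — Source phasor: V = 240∠-162.3° V = -228.6 - j72.97 V.
Step 6 — Current: I = V / Z = -1.587 - j0.5067 A = 1.666∠-162.3° A.
Step 7 — Complex power: S = V·I* = 399.7 - j0.0776 VA.
Step 8 — Real power: P = Re(S) = 399.7 W.
Step 9 — Reactive power: Q = Im(S) = -0.0776 VAR.
Step 10 — Apparent power: |S| = 399.7 VA.
Step 11 — Power factor: PF = P/|S| = 1 (leading).

(a) P = 399.7 W  (b) Q = -0.0776 VAR  (c) S = 399.7 VA  (d) PF = 1 (leading)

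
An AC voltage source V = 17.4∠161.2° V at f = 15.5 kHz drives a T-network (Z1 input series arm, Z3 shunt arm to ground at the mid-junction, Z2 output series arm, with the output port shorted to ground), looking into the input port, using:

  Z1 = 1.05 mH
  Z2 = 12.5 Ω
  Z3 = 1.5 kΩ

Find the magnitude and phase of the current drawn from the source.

Step 1 — Angular frequency: ω = 2π·f = 2π·1.55e+04 = 9.739e+04 rad/s.
Step 2 — Component impedances:
  Z1: Z = jωL = j·9.739e+04·0.00105 = 0 + j102.3 Ω
  Z2: Z = R = 12.5 Ω
  Z3: Z = R = 1500 Ω
Step 3 — With the output port shorted to ground, the output series arm Z2 runs from the junction to ground; the shunt arm Z3 also runs from the junction to ground. They appear in parallel: Z3 || Z2 = 12.4 Ω.
Step 4 — Series with input arm Z1: Z_in = Z1 + (Z3 || Z2) = 12.4 + j102.3 Ω = 103∠83.1° Ω.
Step 5 — Source phasor: V = 17.4∠161.2° V = -16.47 + j5.607 V.
Step 6 — Ohm's law: I = V / Z_total = (-16.47 + j5.607) / (12.4 + j102.3) = 0.0348 + j0.1653 A.
Step 7 — Convert to polar: |I| = 0.1689 A, ∠I = 78.1°.

I = 0.1689∠78.1° A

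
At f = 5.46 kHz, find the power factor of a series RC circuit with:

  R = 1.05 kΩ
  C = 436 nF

Step 1 — Angular frequency: ω = 2π·f = 2π·5460 = 3.431e+04 rad/s.
Step 2 — Component impedances:
  R: Z = R = 1050 Ω
  C: Z = 1/(jωC) = -j/(ω·C) = 0 - j66.86 Ω
Step 3 — Series combination: Z_total = R + C = 1050 - j66.86 Ω = 1052∠-3.6° Ω.
Step 4 — Power factor: PF = cos(φ) = Re(Z)/|Z| = 1050/1052.1 = 0.998.
Step 5 — Type: Im(Z) = -66.86 ⇒ leading (phase φ = -3.6°).

PF = 0.998 (leading, φ = -3.6°)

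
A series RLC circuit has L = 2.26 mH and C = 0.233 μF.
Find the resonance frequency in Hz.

Step 1 — Resonance condition Im(Z)=0 gives ω₀ = 1/√(LC).
Step 2 — ω₀ = 1/√(0.00226·2.33e-07) = 4.358e+04 rad/s.
Step 3 — f₀ = ω₀/(2π) = 6936 Hz.

f₀ = 6936 Hz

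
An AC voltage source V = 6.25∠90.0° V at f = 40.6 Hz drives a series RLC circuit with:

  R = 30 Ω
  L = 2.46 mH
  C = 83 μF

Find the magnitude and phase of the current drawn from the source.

Step 1 — Angular frequency: ω = 2π·f = 2π·40.6 = 255.1 rad/s.
Step 2 — Component impedances:
  R: Z = R = 30 Ω
  L: Z = jωL = j·255.1·0.00246 = 0 + j0.6275 Ω
  C: Z = 1/(jωC) = -j/(ω·C) = 0 - j47.23 Ω
Step 3 — Series combination: Z_total = R + L + C = 30 - j46.6 Ω = 55.42∠-57.2° Ω.
Step 4 — Source phasor: V = 6.25∠90.0° V = 0 + j6.25 V.
Step 5 — Ohm's law: I = V / Z_total = (0 + j6.25) / (30 - j46.6) = -0.09482 + j0.06104 A.
Step 6 — Convert to polar: |I| = 0.1128 A, ∠I = 147.2°.

I = 0.1128∠147.2° A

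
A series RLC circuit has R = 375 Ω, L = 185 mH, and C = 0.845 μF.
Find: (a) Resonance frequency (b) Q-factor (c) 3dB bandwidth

Step 1 — Resonance condition Im(Z)=0 gives ω₀ = 1/√(LC).
Step 2 — ω₀ = 1/√(0.185·8.45e-07) = 2529 rad/s.
Step 3 — f₀ = ω₀/(2π) = 402.5 Hz.
Step 4 — Series Q: Q = ω₀L/R = 2529·0.185/375 = 1.248.
Step 5 — 3dB bandwidth: Δω = ω₀/Q = 2027 rad/s; BW = Δω/(2π) = 322.6 Hz.

(a) f₀ = 402.5 Hz  (b) Q = 1.248  (c) BW = 322.6 Hz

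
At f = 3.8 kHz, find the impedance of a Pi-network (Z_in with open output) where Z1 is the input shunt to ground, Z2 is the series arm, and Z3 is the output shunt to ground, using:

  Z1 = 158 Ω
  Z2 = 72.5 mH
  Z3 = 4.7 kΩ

Step 1 — Angular frequency: ω = 2π·f = 2π·3800 = 2.388e+04 rad/s.
Step 2 — Component impedances:
  Z1: Z = R = 158 Ω
  Z2: Z = jωL = j·2.388e+04·0.0725 = 0 + j1731 Ω
  Z3: Z = R = 4700 Ω
Step 3 — With open output, the series arm Z2 and the output shunt Z3 appear in series to ground: Z2 + Z3 = 4700 + j1731 Ω.
Step 4 — Parallel with input shunt Z1: Z_in = Z1 || (Z2 + Z3) = 153.4 + j1.625 Ω = 153.4∠0.6° Ω.

Z = 153.4 + j1.625 Ω = 153.4∠0.6° Ω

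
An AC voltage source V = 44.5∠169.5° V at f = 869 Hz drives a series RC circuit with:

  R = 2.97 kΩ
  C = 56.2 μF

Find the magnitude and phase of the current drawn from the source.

Step 1 — Angular frequency: ω = 2π·f = 2π·869 = 5460 rad/s.
Step 2 — Component impedances:
  R: Z = R = 2970 Ω
  C: Z = 1/(jωC) = -j/(ω·C) = 0 - j3.259 Ω
Step 3 — Series combination: Z_total = R + C = 2970 - j3.259 Ω = 2970∠-0.1° Ω.
Step 4 — Source phasor: V = 44.5∠169.5° V = -43.75 + j8.109 V.
Step 5 — Ohm's law: I = V / Z_total = (-43.75 + j8.109) / (2970 - j3.259) = -0.01474 + j0.002714 A.
Step 6 — Convert to polar: |I| = 0.01498 A, ∠I = 169.6°.

I = 0.01498∠169.6° A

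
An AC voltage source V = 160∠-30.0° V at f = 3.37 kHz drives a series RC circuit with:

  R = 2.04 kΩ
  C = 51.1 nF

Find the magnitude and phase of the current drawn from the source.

Step 1 — Angular frequency: ω = 2π·f = 2π·3370 = 2.117e+04 rad/s.
Step 2 — Component impedances:
  R: Z = R = 2040 Ω
  C: Z = 1/(jωC) = -j/(ω·C) = 0 - j924.2 Ω
Step 3 — Series combination: Z_total = R + C = 2040 - j924.2 Ω = 2240∠-24.4° Ω.
Step 4 — Source phasor: V = 160∠-30.0° V = 138.6 - j80 V.
Step 5 — Ohm's law: I = V / Z_total = (138.6 - j80) / (2040 - j924.2) = 0.0711 - j0.007006 A.
Step 6 — Convert to polar: |I| = 0.07144 A, ∠I = -5.6°.

I = 0.07144∠-5.6° A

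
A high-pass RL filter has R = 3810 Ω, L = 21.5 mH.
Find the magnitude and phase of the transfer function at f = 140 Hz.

Step 1 — Angular frequency: ω = 2π·140 = 879.6 rad/s.
Step 2 — Transfer function: H(jω) = jωL/(R + jωL).
Step 3 — Numerator jωL = j·18.91; denominator R + jωL = 3810 + j18.91.
Step 4 — H = 2.464e-05 + j0.004964.
Step 5 — Magnitude: |H| = 0.004964 (-46.1 dB); phase: φ = 89.7°.

|H| = 0.004964 (-46.1 dB), φ = 89.7°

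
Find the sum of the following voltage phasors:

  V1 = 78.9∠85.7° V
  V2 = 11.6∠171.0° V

Step 1 — Convert each phasor to rectangular form:
  V1 = 78.9·(cos(85.7°) + j·sin(85.7°)) = 5.916 + j78.68 V
  V2 = 11.6·(cos(171.0°) + j·sin(171.0°)) = -11.46 + j1.815 V
Step 2 — Sum components: V_total = -5.541 + j80.49 V.
Step 3 — Convert to polar: |V_total| = 80.68 V, ∠V_total = 93.9°.

V_total = 80.68∠93.9° V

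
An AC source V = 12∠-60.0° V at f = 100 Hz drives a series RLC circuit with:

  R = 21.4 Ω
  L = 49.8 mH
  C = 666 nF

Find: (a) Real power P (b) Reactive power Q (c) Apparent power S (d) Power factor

Step 1 — Angular frequency: ω = 2π·f = 2π·100 = 628.3 rad/s.
Step 2 — Component impedances:
  R: Z = R = 21.4 Ω
  L: Z = jωL = j·628.3·0.0498 = 0 + j31.29 Ω
  C: Z = 1/(jωC) = -j/(ω·C) = 0 - j2390 Ω
Step 3 — Series combination: Z_total = R + L + C = 21.4 - j2358 Ω = 2359∠-89.5° Ω.
Step 4 — Source phasor: V = 12∠-60.0° V = 6 - j10.39 V.
Step 5 — Current: I = V / Z = 0.004429 + j0.002504 A = 0.005088∠29.5° A.
Step 6 — Complex power: S = V·I* = 0.000554 - j0.06105 VA.
Step 7 — Real power: P = Re(S) = 0.000554 W.
Step 8 — Reactive power: Q = Im(S) = -0.06105 VAR.
Step 9 — Apparent power: |S| = 0.06106 VA.
Step 10 — Power factor: PF = P/|S| = 0.009073 (leading).

(a) P = 0.000554 W  (b) Q = -0.06105 VAR  (c) S = 0.06106 VA  (d) PF = 0.009073 (leading)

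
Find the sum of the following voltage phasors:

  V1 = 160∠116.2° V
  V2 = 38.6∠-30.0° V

Step 1 — Convert each phasor to rectangular form:
  V1 = 160·(cos(116.2°) + j·sin(116.2°)) = -70.64 + j143.6 V
  V2 = 38.6·(cos(-30.0°) + j·sin(-30.0°)) = 33.43 - j19.3 V
Step 2 — Sum components: V_total = -37.21 + j124.3 V.
Step 3 — Convert to polar: |V_total| = 129.7 V, ∠V_total = 106.7°.

V_total = 129.7∠106.7° V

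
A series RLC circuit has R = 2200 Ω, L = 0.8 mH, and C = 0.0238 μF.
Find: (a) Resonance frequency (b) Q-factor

Step 1 — Resonance condition Im(Z)=0 gives ω₀ = 1/√(LC).
Step 2 — ω₀ = 1/√(0.0008·2.38e-08) = 2.292e+05 rad/s.
Step 3 — f₀ = ω₀/(2π) = 3.647e+04 Hz.
Step 4 — Series Q: Q = ω₀L/R = 2.292e+05·0.0008/2200 = 0.08334.

(a) f₀ = 3.647e+04 Hz  (b) Q = 0.08334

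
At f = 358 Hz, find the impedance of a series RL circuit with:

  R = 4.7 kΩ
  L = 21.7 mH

Step 1 — Angular frequency: ω = 2π·f = 2π·358 = 2249 rad/s.
Step 2 — Component impedances:
  R: Z = R = 4700 Ω
  L: Z = jωL = j·2249·0.0217 = 0 + j48.81 Ω
Step 3 — Series combination: Z_total = R + L = 4700 + j48.81 Ω = 4700∠0.6° Ω.

Z = 4700 + j48.81 Ω = 4700∠0.6° Ω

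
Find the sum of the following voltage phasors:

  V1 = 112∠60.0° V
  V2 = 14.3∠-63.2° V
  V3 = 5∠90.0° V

Step 1 — Convert each phasor to rectangular form:
  V1 = 112·(cos(60.0°) + j·sin(60.0°)) = 56 + j96.99 V
  V2 = 14.3·(cos(-63.2°) + j·sin(-63.2°)) = 6.448 - j12.76 V
  V3 = 5·(cos(90.0°) + j·sin(90.0°)) = 0 + j5 V
Step 2 — Sum components: V_total = 62.45 + j89.23 V.
Step 3 — Convert to polar: |V_total| = 108.9 V, ∠V_total = 55.0°.

V_total = 108.9∠55.0° V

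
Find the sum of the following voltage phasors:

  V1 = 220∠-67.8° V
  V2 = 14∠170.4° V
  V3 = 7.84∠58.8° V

Step 1 — Convert each phasor to rectangular form:
  V1 = 220·(cos(-67.8°) + j·sin(-67.8°)) = 83.12 - j203.7 V
  V2 = 14·(cos(170.4°) + j·sin(170.4°)) = -13.8 + j2.335 V
  V3 = 7.84·(cos(58.8°) + j·sin(58.8°)) = 4.061 + j6.706 V
Step 2 — Sum components: V_total = 73.38 - j194.7 V.
Step 3 — Convert to polar: |V_total| = 208 V, ∠V_total = -69.3°.

V_total = 208∠-69.3° V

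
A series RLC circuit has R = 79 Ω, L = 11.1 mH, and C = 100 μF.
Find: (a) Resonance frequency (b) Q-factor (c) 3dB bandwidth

Step 1 — Resonance: ω₀ = 1/√(LC) = 1/√(0.0111·0.0001) = 949.2 rad/s.
Step 2 — f₀ = ω₀/(2π) = 151.1 Hz.
Step 3 — Series Q: Q = ω₀L/R = 949.2·0.0111/79 = 0.1334.
Step 4 — Bandwidth: Δω = ω₀/Q = 7117 rad/s; BW = Δω/(2π) = 1133 Hz.

(a) f₀ = 151.1 Hz  (b) Q = 0.1334  (c) BW = 1133 Hz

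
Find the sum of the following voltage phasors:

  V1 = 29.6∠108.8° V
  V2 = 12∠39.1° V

Step 1 — Convert each phasor to rectangular form:
  V1 = 29.6·(cos(108.8°) + j·sin(108.8°)) = -9.539 + j28.02 V
  V2 = 12·(cos(39.1°) + j·sin(39.1°)) = 9.313 + j7.568 V
Step 2 — Sum components: V_total = -0.2265 + j35.59 V.
Step 3 — Convert to polar: |V_total| = 35.59 V, ∠V_total = 90.4°.

V_total = 35.59∠90.4° V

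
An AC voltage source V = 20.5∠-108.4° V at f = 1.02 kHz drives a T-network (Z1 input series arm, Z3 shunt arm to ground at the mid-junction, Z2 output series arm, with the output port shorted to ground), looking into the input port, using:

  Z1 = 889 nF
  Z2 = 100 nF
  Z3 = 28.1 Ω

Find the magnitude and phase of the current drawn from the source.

Step 1 — Angular frequency: ω = 2π·f = 2π·1020 = 6409 rad/s.
Step 2 — Component impedances:
  Z1: Z = 1/(jωC) = -j/(ω·C) = 0 - j175.5 Ω
  Z2: Z = 1/(jωC) = -j/(ω·C) = 0 - j1560 Ω
  Z3: Z = R = 28.1 Ω
Step 3 — With the output port shorted to ground, the output series arm Z2 runs from the junction to ground; the shunt arm Z3 also runs from the junction to ground. They appear in parallel: Z3 || Z2 = 28.09 - j0.5059 Ω.
Step 4 — Series with input arm Z1: Z_in = Z1 + (Z3 || Z2) = 28.09 - j176 Ω = 178.2∠-80.9° Ω.
Step 5 — Source phasor: V = 20.5∠-108.4° V = -6.471 - j19.45 V.
Step 6 — Ohm's law: I = V / Z_total = (-6.471 - j19.45) / (28.09 - j176) = 0.102 - j0.05305 A.
Step 7 — Convert to polar: |I| = 0.115 A, ∠I = -27.5°.

I = 0.115∠-27.5° A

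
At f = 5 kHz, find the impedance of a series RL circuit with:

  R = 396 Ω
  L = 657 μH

Step 1 — Angular frequency: ω = 2π·f = 2π·5000 = 3.142e+04 rad/s.
Step 2 — Component impedances:
  R: Z = R = 396 Ω
  L: Z = jωL = j·3.142e+04·0.000657 = 0 + j20.64 Ω
Step 3 — Series combination: Z_total = R + L = 396 + j20.64 Ω = 396.5∠3.0° Ω.

Z = 396 + j20.64 Ω = 396.5∠3.0° Ω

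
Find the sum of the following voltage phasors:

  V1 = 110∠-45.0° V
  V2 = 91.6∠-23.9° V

Step 1 — Convert each phasor to rectangular form:
  V1 = 110·(cos(-45.0°) + j·sin(-45.0°)) = 77.78 - j77.78 V
  V2 = 91.6·(cos(-23.9°) + j·sin(-23.9°)) = 83.75 - j37.11 V
Step 2 — Sum components: V_total = 161.5 - j114.9 V.
Step 3 — Convert to polar: |V_total| = 198.2 V, ∠V_total = -35.4°.

V_total = 198.2∠-35.4° V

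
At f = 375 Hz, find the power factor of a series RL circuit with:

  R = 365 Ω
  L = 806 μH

Step 1 — Angular frequency: ω = 2π·f = 2π·375 = 2356 rad/s.
Step 2 — Component impedances:
  R: Z = R = 365 Ω
  L: Z = jωL = j·2356·0.000806 = 0 + j1.899 Ω
Step 3 — Series combination: Z_total = R + L = 365 + j1.899 Ω = 365∠0.3° Ω.
Step 4 — Power factor: PF = cos(φ) = Re(Z)/|Z| = 365/365 = 1.
Step 5 — Type: Im(Z) = 1.899 ⇒ lagging (phase φ = 0.3°).

PF = 1 (lagging, φ = 0.3°)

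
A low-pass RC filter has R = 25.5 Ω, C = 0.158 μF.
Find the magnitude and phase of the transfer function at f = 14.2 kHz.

Step 1 — Angular frequency: ω = 2π·1.42e+04 = 8.922e+04 rad/s.
Step 2 — Transfer function: H(jω) = 1/(1 + jωRC).
Step 3 — Denominator: 1 + jωRC = 1 + j·8.922e+04·25.5·1.58e-07 = 1 + j0.3595.
Step 4 — H = 0.8856 - j0.3183.
Step 5 — Magnitude: |H| = 0.941 (-0.5 dB); phase: φ = -19.8°.

|H| = 0.941 (-0.5 dB), φ = -19.8°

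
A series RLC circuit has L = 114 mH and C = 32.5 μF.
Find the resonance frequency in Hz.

Step 1 — Resonance condition Im(Z)=0 gives ω₀ = 1/√(LC).
Step 2 — ω₀ = 1/√(0.114·3.25e-05) = 519.5 rad/s.
Step 3 — f₀ = ω₀/(2π) = 82.68 Hz.

f₀ = 82.68 Hz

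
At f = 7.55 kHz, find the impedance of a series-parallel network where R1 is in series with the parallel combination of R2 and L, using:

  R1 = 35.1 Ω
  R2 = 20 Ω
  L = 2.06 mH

Step 1 — Angular frequency: ω = 2π·f = 2π·7550 = 4.744e+04 rad/s.
Step 2 — Component impedances:
  R1: Z = R = 35.1 Ω
  R2: Z = R = 20 Ω
  L: Z = jωL = j·4.744e+04·0.00206 = 0 + j97.72 Ω
Step 3 — Parallel branch: R2 || L = 1/(1/R2 + 1/L) = 19.2 + j3.929 Ω.
Step 4 — Series with R1: Z_total = R1 + (R2 || L) = 54.3 + j3.929 Ω = 54.44∠4.1° Ω.

Z = 54.3 + j3.929 Ω = 54.44∠4.1° Ω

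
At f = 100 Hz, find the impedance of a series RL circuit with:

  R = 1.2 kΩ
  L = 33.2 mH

Step 1 — Angular frequency: ω = 2π·f = 2π·100 = 628.3 rad/s.
Step 2 — Component impedances:
  R: Z = R = 1200 Ω
  L: Z = jωL = j·628.3·0.0332 = 0 + j20.86 Ω
Step 3 — Series combination: Z_total = R + L = 1200 + j20.86 Ω = 1200∠1.0° Ω.

Z = 1200 + j20.86 Ω = 1200∠1.0° Ω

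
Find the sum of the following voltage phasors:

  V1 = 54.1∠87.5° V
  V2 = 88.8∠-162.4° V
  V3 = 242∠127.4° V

Step 1 — Convert each phasor to rectangular form:
  V1 = 54.1·(cos(87.5°) + j·sin(87.5°)) = 2.36 + j54.05 V
  V2 = 88.8·(cos(-162.4°) + j·sin(-162.4°)) = -84.64 - j26.85 V
  V3 = 242·(cos(127.4°) + j·sin(127.4°)) = -147 + j192.2 V
Step 2 — Sum components: V_total = -229.3 + j219.4 V.
Step 3 — Convert to polar: |V_total| = 317.4 V, ∠V_total = 136.3°.

V_total = 317.4∠136.3° V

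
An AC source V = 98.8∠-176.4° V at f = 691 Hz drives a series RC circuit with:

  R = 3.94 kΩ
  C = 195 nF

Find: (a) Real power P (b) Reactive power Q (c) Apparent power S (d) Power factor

Step 1 — Angular frequency: ω = 2π·f = 2π·691 = 4342 rad/s.
Step 2 — Component impedances:
  R: Z = R = 3940 Ω
  C: Z = 1/(jωC) = -j/(ω·C) = 0 - j1181 Ω
Step 3 — Series combination: Z_total = R + C = 3940 - j1181 Ω = 4113∠-16.7° Ω.
Step 4 — Source phasor: V = 98.8∠-176.4° V = -98.61 - j6.204 V.
Step 5 — Current: I = V / Z = -0.02253 - j0.008329 A = 0.02402∠-159.7° A.
Step 6 — Complex power: S = V·I* = 2.273 - j0.6815 VA.
Step 7 — Real power: P = Re(S) = 2.273 W.
Step 8 — Reactive power: Q = Im(S) = -0.6815 VAR.
Step 9 — Apparent power: |S| = 2.373 VA.
Step 10 — Power factor: PF = P/|S| = 0.9579 (leading).

(a) P = 2.273 W  (b) Q = -0.6815 VAR  (c) S = 2.373 VA  (d) PF = 0.9579 (leading)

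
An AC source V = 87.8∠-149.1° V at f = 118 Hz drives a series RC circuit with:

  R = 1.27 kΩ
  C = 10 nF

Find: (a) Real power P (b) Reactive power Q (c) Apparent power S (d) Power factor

Step 1 — Angular frequency: ω = 2π·f = 2π·118 = 741.4 rad/s.
Step 2 — Component impedances:
  R: Z = R = 1270 Ω
  C: Z = 1/(jωC) = -j/(ω·C) = 0 - j1.349e+05 Ω
Step 3 — Series combination: Z_total = R + C = 1270 - j1.349e+05 Ω = 1.349e+05∠-89.5° Ω.
Step 4 — Source phasor: V = 87.8∠-149.1° V = -75.34 - j45.09 V.
Step 5 — Current: I = V / Z = 0.000329 - j0.0005617 A = 0.0006509∠-59.6° A.
Step 6 — Complex power: S = V·I* = 0.0005381 - j0.05715 VA.
Step 7 — Real power: P = Re(S) = 0.0005381 W.
Step 8 — Reactive power: Q = Im(S) = -0.05715 VAR.
Step 9 — Apparent power: |S| = 0.05715 VA.
Step 10 — Power factor: PF = P/|S| = 0.009416 (leading).

(a) P = 0.0005381 W  (b) Q = -0.05715 VAR  (c) S = 0.05715 VA  (d) PF = 0.009416 (leading)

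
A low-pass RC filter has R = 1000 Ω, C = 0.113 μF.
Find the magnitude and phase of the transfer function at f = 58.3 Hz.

Step 1 — Angular frequency: ω = 2π·58.3 = 366.3 rad/s.
Step 2 — Transfer function: H(jω) = 1/(1 + jωRC).
Step 3 — Denominator: 1 + jωRC = 1 + j·366.3·1000·1.13e-07 = 1 + j0.04139.
Step 4 — H = 0.9983 - j0.04132.
Step 5 — Magnitude: |H| = 0.9991 (-0.0 dB); phase: φ = -2.4°.

|H| = 0.9991 (-0.0 dB), φ = -2.4°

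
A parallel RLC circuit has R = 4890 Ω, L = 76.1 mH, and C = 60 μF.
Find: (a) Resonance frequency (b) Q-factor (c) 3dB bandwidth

Step 1 — Resonance: ω₀ = 1/√(LC) = 1/√(0.0761·6e-05) = 468 rad/s.
Step 2 — f₀ = ω₀/(2π) = 74.48 Hz.
Step 3 — Parallel Q: Q = R/(ω₀L) = 4890/(468·0.0761) = 137.3.
Step 4 — Bandwidth: Δω = ω₀/Q = 3.408 rad/s; BW = Δω/(2π) = 0.5425 Hz.

(a) f₀ = 74.48 Hz  (b) Q = 137.3  (c) BW = 0.5425 Hz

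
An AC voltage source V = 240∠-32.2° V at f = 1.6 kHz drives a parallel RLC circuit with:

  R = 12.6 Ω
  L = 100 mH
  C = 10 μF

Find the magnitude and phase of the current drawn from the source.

Step 1 — Angular frequency: ω = 2π·f = 2π·1600 = 1.005e+04 rad/s.
Step 2 — Component impedances:
  R: Z = R = 12.6 Ω
  L: Z = jωL = j·1.005e+04·0.1 = 0 + j1005 Ω
  C: Z = 1/(jωC) = -j/(ω·C) = 0 - j9.947 Ω
Step 3 — Parallel combination: 1/Z_total = 1/R + 1/L + 1/C; Z_total = 4.897 - j6.142 Ω = 7.855∠-51.4° Ω.
Step 4 — Source phasor: V = 240∠-32.2° V = 203.1 - j127.9 V.
Step 5 — Ohm's law: I = V / Z_total = (203.1 - j127.9) / (4.897 - j6.142) = 28.85 + j10.06 A.
Step 6 — Convert to polar: |I| = 30.55 A, ∠I = 19.2°.

I = 30.55∠19.2° A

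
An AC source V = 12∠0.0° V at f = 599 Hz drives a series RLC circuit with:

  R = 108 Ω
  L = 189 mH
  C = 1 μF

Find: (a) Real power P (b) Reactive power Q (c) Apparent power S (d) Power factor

Step 1 — Angular frequency: ω = 2π·f = 2π·599 = 3764 rad/s.
Step 2 — Component impedances:
  R: Z = R = 108 Ω
  L: Z = jωL = j·3764·0.189 = 0 + j711.3 Ω
  C: Z = 1/(jωC) = -j/(ω·C) = 0 - j265.7 Ω
Step 3 — Series combination: Z_total = R + L + C = 108 + j445.6 Ω = 458.5∠76.4° Ω.
Step 4 — Source phasor: V = 12∠0.0° V = 12 V.
Step 5 — Current: I = V / Z = 0.006164 - j0.02543 A = 0.02617∠-76.4° A.
Step 6 — Complex power: S = V·I* = 0.07397 + j0.3052 VA.
Step 7 — Real power: P = Re(S) = 0.07397 W.
Step 8 — Reactive power: Q = Im(S) = 0.3052 VAR.
Step 9 — Apparent power: |S| = 0.3141 VA.
Step 10 — Power factor: PF = P/|S| = 0.2355 (lagging).

(a) P = 0.07397 W  (b) Q = 0.3052 VAR  (c) S = 0.3141 VA  (d) PF = 0.2355 (lagging)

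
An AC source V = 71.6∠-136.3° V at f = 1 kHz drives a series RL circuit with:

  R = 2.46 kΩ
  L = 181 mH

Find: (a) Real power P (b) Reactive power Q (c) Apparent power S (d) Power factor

Step 1 — Angular frequency: ω = 2π·f = 2π·1000 = 6283 rad/s.
Step 2 — Component impedances:
  R: Z = R = 2460 Ω
  L: Z = jωL = j·6283·0.181 = 0 + j1137 Ω
Step 3 — Series combination: Z_total = R + L = 2460 + j1137 Ω = 2710∠24.8° Ω.
Step 4 — Source phasor: V = 71.6∠-136.3° V = -51.76 - j49.47 V.
Step 5 — Current: I = V / Z = -0.025 - j0.008553 A = 0.02642∠-161.1° A.
Step 6 — Complex power: S = V·I* = 1.717 + j0.7938 VA.
Step 7 — Real power: P = Re(S) = 1.717 W.
Step 8 — Reactive power: Q = Im(S) = 0.7938 VAR.
Step 9 — Apparent power: |S| = 1.892 VA.
Step 10 — Power factor: PF = P/|S| = 0.9077 (lagging).

(a) P = 1.717 W  (b) Q = 0.7938 VAR  (c) S = 1.892 VA  (d) PF = 0.9077 (lagging)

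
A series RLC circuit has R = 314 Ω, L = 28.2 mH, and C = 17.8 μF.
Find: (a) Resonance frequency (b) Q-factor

Step 1 — Resonance condition Im(Z)=0 gives ω₀ = 1/√(LC).
Step 2 — ω₀ = 1/√(0.0282·1.78e-05) = 1411 rad/s.
Step 3 — f₀ = ω₀/(2π) = 224.6 Hz.
Step 4 — Series Q: Q = ω₀L/R = 1411·0.0282/314 = 0.1268.

(a) f₀ = 224.6 Hz  (b) Q = 0.1268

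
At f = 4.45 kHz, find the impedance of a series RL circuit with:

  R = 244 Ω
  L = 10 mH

Step 1 — Angular frequency: ω = 2π·f = 2π·4450 = 2.796e+04 rad/s.
Step 2 — Component impedances:
  R: Z = R = 244 Ω
  L: Z = jωL = j·2.796e+04·0.01 = 0 + j279.6 Ω
Step 3 — Series combination: Z_total = R + L = 244 + j279.6 Ω = 371.1∠48.9° Ω.

Z = 244 + j279.6 Ω = 371.1∠48.9° Ω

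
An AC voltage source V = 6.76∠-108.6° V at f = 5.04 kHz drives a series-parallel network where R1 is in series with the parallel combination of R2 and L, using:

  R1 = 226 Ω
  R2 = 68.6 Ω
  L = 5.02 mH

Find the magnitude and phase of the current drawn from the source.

Step 1 — Angular frequency: ω = 2π·f = 2π·5040 = 3.167e+04 rad/s.
Step 2 — Component impedances:
  R1: Z = R = 226 Ω
  R2: Z = R = 68.6 Ω
  L: Z = jωL = j·3.167e+04·0.00502 = 0 + j159 Ω
Step 3 — Parallel branch: R2 || L = 1/(1/R2 + 1/L) = 57.83 + j24.96 Ω.
Step 4 — Series with R1: Z_total = R1 + (R2 || L) = 283.8 + j24.96 Ω = 284.9∠5.0° Ω.
Step 5 — Source phasor: V = 6.76∠-108.6° V = -2.156 - j6.407 V.
Step 6 — Ohm's law: I = V / Z_total = (-2.156 - j6.407) / (283.8 + j24.96) = -0.009508 - j0.02174 A.
Step 7 — Convert to polar: |I| = 0.02373 A, ∠I = -113.6°.

I = 0.02373∠-113.6° A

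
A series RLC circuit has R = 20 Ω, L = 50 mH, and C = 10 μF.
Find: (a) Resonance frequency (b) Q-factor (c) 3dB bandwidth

Step 1 — Resonance condition Im(Z)=0 gives ω₀ = 1/√(LC).
Step 2 — ω₀ = 1/√(0.05·1e-05) = 1414 rad/s.
Step 3 — f₀ = ω₀/(2π) = 225.1 Hz.
Step 4 — Series Q: Q = ω₀L/R = 1414·0.05/20 = 3.536.
Step 5 — 3dB bandwidth: Δω = ω₀/Q = 400 rad/s; BW = Δω/(2π) = 63.66 Hz.

(a) f₀ = 225.1 Hz  (b) Q = 3.536  (c) BW = 63.66 Hz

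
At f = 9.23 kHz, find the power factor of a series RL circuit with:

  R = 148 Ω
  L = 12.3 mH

Step 1 — Angular frequency: ω = 2π·f = 2π·9230 = 5.799e+04 rad/s.
Step 2 — Component impedances:
  R: Z = R = 148 Ω
  L: Z = jωL = j·5.799e+04·0.0123 = 0 + j713.3 Ω
Step 3 — Series combination: Z_total = R + L = 148 + j713.3 Ω = 728.5∠78.3° Ω.
Step 4 — Power factor: PF = cos(φ) = Re(Z)/|Z| = 148/728.5 = 0.2032.
Step 5 — Type: Im(Z) = 713.3 ⇒ lagging (phase φ = 78.3°).

PF = 0.2032 (lagging, φ = 78.3°)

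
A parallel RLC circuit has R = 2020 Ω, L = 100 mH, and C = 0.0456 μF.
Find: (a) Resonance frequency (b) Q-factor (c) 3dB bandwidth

Step 1 — Resonance: ω₀ = 1/√(LC) = 1/√(0.1·4.56e-08) = 1.481e+04 rad/s.
Step 2 — f₀ = ω₀/(2π) = 2357 Hz.
Step 3 — Parallel Q: Q = R/(ω₀L) = 2020/(1.481e+04·0.1) = 1.364.
Step 4 — Bandwidth: Δω = ω₀/Q = 1.086e+04 rad/s; BW = Δω/(2π) = 1728 Hz.

(a) f₀ = 2357 Hz  (b) Q = 1.364  (c) BW = 1728 Hz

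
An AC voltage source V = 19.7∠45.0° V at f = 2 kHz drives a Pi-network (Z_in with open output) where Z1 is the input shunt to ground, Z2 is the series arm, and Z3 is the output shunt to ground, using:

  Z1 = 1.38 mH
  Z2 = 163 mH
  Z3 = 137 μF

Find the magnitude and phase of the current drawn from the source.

Step 1 — Angular frequency: ω = 2π·f = 2π·2000 = 1.257e+04 rad/s.
Step 2 — Component impedances:
  Z1: Z = jωL = j·1.257e+04·0.00138 = 0 + j17.34 Ω
  Z2: Z = jωL = j·1.257e+04·0.163 = 0 + j2048 Ω
  Z3: Z = 1/(jωC) = -j/(ω·C) = 0 - j0.5809 Ω
Step 3 — With open output, the series arm Z2 and the output shunt Z3 appear in series to ground: Z2 + Z3 = 0 + j2048 Ω.
Step 4 — Parallel with input shunt Z1: Z_in = Z1 || (Z2 + Z3) = 0 + j17.2 Ω = 17.2∠90.0° Ω.
Step 5 — Source phasor: V = 19.7∠45.0° V = 13.93 + j13.93 V.
Step 6 — Ohm's law: I = V / Z_total = (13.93 + j13.93) / (0 + j17.2) = 0.8101 - j0.8101 A.
Step 7 — Convert to polar: |I| = 1.146 A, ∠I = -45.0°.

I = 1.146∠-45.0° A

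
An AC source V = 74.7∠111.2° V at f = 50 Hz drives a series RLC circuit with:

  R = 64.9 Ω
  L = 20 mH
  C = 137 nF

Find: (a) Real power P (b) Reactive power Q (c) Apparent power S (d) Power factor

Step 1 — Angular frequency: ω = 2π·f = 2π·50 = 314.2 rad/s.
Step 2 — Component impedances:
  R: Z = R = 64.9 Ω
  L: Z = jωL = j·314.2·0.02 = 0 + j6.283 Ω
  C: Z = 1/(jωC) = -j/(ω·C) = 0 - j2.323e+04 Ω
Step 3 — Series combination: Z_total = R + L + C = 64.9 - j2.323e+04 Ω = 2.323e+04∠-89.8° Ω.
Step 4 — Source phasor: V = 74.7∠111.2° V = -27.01 + j69.64 V.
Step 5 — Current: I = V / Z = -0.003002 - j0.001155 A = 0.003216∠-159.0° A.
Step 6 — Complex power: S = V·I* = 0.0006712 - j0.2402 VA.
Step 7 — Real power: P = Re(S) = 0.0006712 W.
Step 8 — Reactive power: Q = Im(S) = -0.2402 VAR.
Step 9 — Apparent power: |S| = 0.2402 VA.
Step 10 — Power factor: PF = P/|S| = 0.002794 (leading).

(a) P = 0.0006712 W  (b) Q = -0.2402 VAR  (c) S = 0.2402 VA  (d) PF = 0.002794 (leading)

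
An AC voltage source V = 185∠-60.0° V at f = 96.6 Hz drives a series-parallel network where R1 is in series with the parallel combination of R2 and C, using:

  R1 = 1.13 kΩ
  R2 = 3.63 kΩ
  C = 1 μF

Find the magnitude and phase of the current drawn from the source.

Step 1 — Angular frequency: ω = 2π·f = 2π·96.6 = 607 rad/s.
Step 2 — Component impedances:
  R1: Z = R = 1130 Ω
  R2: Z = R = 3630 Ω
  C: Z = 1/(jωC) = -j/(ω·C) = 0 - j1648 Ω
Step 3 — Parallel branch: R2 || C = 1/(1/R2 + 1/C) = 620.1 - j1366 Ω.
Step 4 — Series with R1: Z_total = R1 + (R2 || C) = 1750 - j1366 Ω = 2220∠-38.0° Ω.
Step 5 — Source phasor: V = 185∠-60.0° V = 92.5 - j160.2 V.
Step 6 — Ohm's law: I = V / Z_total = (92.5 - j160.2) / (1750 - j1366) = 0.07725 - j0.03125 A.
Step 7 — Convert to polar: |I| = 0.08333 A, ∠I = -22.0°.

I = 0.08333∠-22.0° A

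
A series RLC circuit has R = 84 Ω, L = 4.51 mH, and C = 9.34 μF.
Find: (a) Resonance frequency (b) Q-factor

Step 1 — Resonance condition Im(Z)=0 gives ω₀ = 1/√(LC).
Step 2 — ω₀ = 1/√(0.00451·9.34e-06) = 4872 rad/s.
Step 3 — f₀ = ω₀/(2π) = 775.5 Hz.
Step 4 — Series Q: Q = ω₀L/R = 4872·0.00451/84 = 0.2616.

(a) f₀ = 775.5 Hz  (b) Q = 0.2616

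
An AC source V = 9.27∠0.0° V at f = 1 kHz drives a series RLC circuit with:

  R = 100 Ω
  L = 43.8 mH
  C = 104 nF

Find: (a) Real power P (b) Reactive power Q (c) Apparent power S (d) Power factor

Step 1 — Angular frequency: ω = 2π·f = 2π·1000 = 6283 rad/s.
Step 2 — Component impedances:
  R: Z = R = 100 Ω
  L: Z = jωL = j·6283·0.0438 = 0 + j275.2 Ω
  C: Z = 1/(jωC) = -j/(ω·C) = 0 - j1530 Ω
Step 3 — Series combination: Z_total = R + L + C = 100 - j1255 Ω = 1259∠-85.4° Ω.
Step 4 — Source phasor: V = 9.27∠0.0° V = 9.27 V.
Step 5 — Current: I = V / Z = 0.0005847 + j0.007339 A = 0.007362∠85.4° A.
Step 6 — Complex power: S = V·I* = 0.00542 - j0.06803 VA.
Step 7 — Real power: P = Re(S) = 0.00542 W.
Step 8 — Reactive power: Q = Im(S) = -0.06803 VAR.
Step 9 — Apparent power: |S| = 0.06825 VA.
Step 10 — Power factor: PF = P/|S| = 0.07942 (leading).

(a) P = 0.00542 W  (b) Q = -0.06803 VAR  (c) S = 0.06825 VA  (d) PF = 0.07942 (leading)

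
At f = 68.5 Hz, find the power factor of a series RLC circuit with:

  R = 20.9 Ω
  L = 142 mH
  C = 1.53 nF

Step 1 — Angular frequency: ω = 2π·f = 2π·68.5 = 430.4 rad/s.
Step 2 — Component impedances:
  R: Z = R = 20.9 Ω
  L: Z = jωL = j·430.4·0.142 = 0 + j61.12 Ω
  C: Z = 1/(jωC) = -j/(ω·C) = 0 - j1.519e+06 Ω
Step 3 — Series combination: Z_total = R + L + C = 20.9 - j1.519e+06 Ω = 1.519e+06∠-90.0° Ω.
Step 4 — Power factor: PF = cos(φ) = Re(Z)/|Z| = 20.9/1.519e+06 = 1.376e-05.
Step 5 — Type: Im(Z) = -1.519e+06 ⇒ leading (phase φ = -90.0°).

PF = 1.376e-05 (leading, φ = -90.0°)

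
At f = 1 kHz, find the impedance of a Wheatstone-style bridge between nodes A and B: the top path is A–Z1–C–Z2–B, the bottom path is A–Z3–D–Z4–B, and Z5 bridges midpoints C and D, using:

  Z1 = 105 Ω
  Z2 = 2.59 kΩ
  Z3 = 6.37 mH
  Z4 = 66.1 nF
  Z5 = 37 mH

Step 1 — Angular frequency: ω = 2π·f = 2π·1000 = 6283 rad/s.
Step 2 — Component impedances:
  Z1: Z = R = 105 Ω
  Z2: Z = R = 2590 Ω
  Z3: Z = jωL = j·6283·0.00637 = 0 + j40.02 Ω
  Z4: Z = 1/(jωC) = -j/(ω·C) = 0 - j2408 Ω
  Z5: Z = jωL = j·6283·0.037 = 0 + j232.5 Ω
Step 3 — Bridge requires nodal analysis (the Z5 bridge couples midpoints C and D, so the two paths cannot be reduced to a simple series/parallel combination). Setting node B to ground and injecting 1 A at node A, the 3-node admittance system at A, C, D solves to V_A = Z_AB = 1207 - j1328 Ω = 1795∠-47.7° Ω.

Z = 1207 - j1328 Ω = 1795∠-47.7° Ω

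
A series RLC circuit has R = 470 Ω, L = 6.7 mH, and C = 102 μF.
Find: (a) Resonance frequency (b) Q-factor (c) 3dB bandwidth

Step 1 — Resonance condition Im(Z)=0 gives ω₀ = 1/√(LC).
Step 2 — ω₀ = 1/√(0.0067·0.000102) = 1210 rad/s.
Step 3 — f₀ = ω₀/(2π) = 192.5 Hz.
Step 4 — Series Q: Q = ω₀L/R = 1210·0.0067/470 = 0.01724.
Step 5 — 3dB bandwidth: Δω = ω₀/Q = 7.015e+04 rad/s; BW = Δω/(2π) = 1.116e+04 Hz.

(a) f₀ = 192.5 Hz  (b) Q = 0.01724  (c) BW = 1.116e+04 Hz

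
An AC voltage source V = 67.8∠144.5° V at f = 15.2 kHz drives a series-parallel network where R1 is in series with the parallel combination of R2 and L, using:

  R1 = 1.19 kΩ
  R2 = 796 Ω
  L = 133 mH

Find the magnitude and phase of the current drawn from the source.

Step 1 — Angular frequency: ω = 2π·f = 2π·1.52e+04 = 9.55e+04 rad/s.
Step 2 — Component impedances:
  R1: Z = R = 1190 Ω
  R2: Z = R = 796 Ω
  L: Z = jωL = j·9.55e+04·0.133 = 0 + j1.27e+04 Ω
Step 3 — Parallel branch: R2 || L = 1/(1/R2 + 1/L) = 792.9 + j49.69 Ω.
Step 4 — Series with R1: Z_total = R1 + (R2 || L) = 1983 + j49.69 Ω = 1984∠1.4° Ω.
Step 5 — Source phasor: V = 67.8∠144.5° V = -55.2 + j39.37 V.
Step 6 — Ohm's law: I = V / Z_total = (-55.2 + j39.37) / (1983 + j49.69) = -0.02732 + j0.02054 A.
Step 7 — Convert to polar: |I| = 0.03418 A, ∠I = 143.1°.

I = 0.03418∠143.1° A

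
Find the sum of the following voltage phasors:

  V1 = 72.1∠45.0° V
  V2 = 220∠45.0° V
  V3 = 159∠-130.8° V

Step 1 — Convert each phasor to rectangular form:
  V1 = 72.1·(cos(45.0°) + j·sin(45.0°)) = 50.98 + j50.98 V
  V2 = 220·(cos(45.0°) + j·sin(45.0°)) = 155.6 + j155.6 V
  V3 = 159·(cos(-130.8°) + j·sin(-130.8°)) = -103.9 - j120.4 V
Step 2 — Sum components: V_total = 102.7 + j86.18 V.
Step 3 — Convert to polar: |V_total| = 134 V, ∠V_total = 40.0°.

V_total = 134∠40.0° V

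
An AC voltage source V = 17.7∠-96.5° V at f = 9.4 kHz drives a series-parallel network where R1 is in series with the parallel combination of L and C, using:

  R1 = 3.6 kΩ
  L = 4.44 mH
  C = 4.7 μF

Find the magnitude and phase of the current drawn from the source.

Step 1 — Angular frequency: ω = 2π·f = 2π·9400 = 5.906e+04 rad/s.
Step 2 — Component impedances:
  R1: Z = R = 3600 Ω
  L: Z = jωL = j·5.906e+04·0.00444 = 0 + j262.2 Ω
  C: Z = 1/(jωC) = -j/(ω·C) = 0 - j3.602 Ω
Step 3 — Parallel branch: L || C = 1/(1/L + 1/C) = 0 - j3.653 Ω.
Step 4 — Series with R1: Z_total = R1 + (L || C) = 3600 - j3.653 Ω = 3600∠-0.1° Ω.
Step 5 — Source phasor: V = 17.7∠-96.5° V = -2.004 - j17.59 V.
Step 6 — Ohm's law: I = V / Z_total = (-2.004 - j17.59) / (3600 - j3.653) = -0.0005516 - j0.004886 A.
Step 7 — Convert to polar: |I| = 0.004917 A, ∠I = -96.4°.

I = 0.004917∠-96.4° A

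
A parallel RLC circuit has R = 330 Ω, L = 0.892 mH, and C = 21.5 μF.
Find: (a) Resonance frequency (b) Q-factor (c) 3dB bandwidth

Step 1 — Resonance: ω₀ = 1/√(LC) = 1/√(0.000892·2.15e-05) = 7221 rad/s.
Step 2 — f₀ = ω₀/(2π) = 1149 Hz.
Step 3 — Parallel Q: Q = R/(ω₀L) = 330/(7221·0.000892) = 51.23.
Step 4 — Bandwidth: Δω = ω₀/Q = 140.9 rad/s; BW = Δω/(2π) = 22.43 Hz.

(a) f₀ = 1149 Hz  (b) Q = 51.23  (c) BW = 22.43 Hz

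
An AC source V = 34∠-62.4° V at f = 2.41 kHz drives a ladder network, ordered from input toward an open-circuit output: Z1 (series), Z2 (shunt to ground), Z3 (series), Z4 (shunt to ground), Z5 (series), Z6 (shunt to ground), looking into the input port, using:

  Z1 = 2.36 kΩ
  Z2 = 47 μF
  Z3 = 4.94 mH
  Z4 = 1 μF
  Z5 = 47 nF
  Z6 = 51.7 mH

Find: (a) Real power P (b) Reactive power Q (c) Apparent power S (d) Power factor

Step 1 — Angular frequency: ω = 2π·f = 2π·2410 = 1.514e+04 rad/s.
Step 2 — Component impedances:
  Z1: Z = R = 2360 Ω
  Z2: Z = 1/(jωC) = -j/(ω·C) = 0 - j1.405 Ω
  Z3: Z = jωL = j·1.514e+04·0.00494 = 0 + j74.8 Ω
  Z4: Z = 1/(jωC) = -j/(ω·C) = 0 - j66.04 Ω
  Z5: Z = 1/(jωC) = -j/(ω·C) = 0 - j1405 Ω
  Z6: Z = jωL = j·1.514e+04·0.0517 = 0 + j782.9 Ω
Step 3 — Ladder network (open output): work backward from the far end, alternating series and parallel combinations. Z_in = 2360 - j1.549 Ω = 2360∠-0.0° Ω.
Step 4 — Source phasor: V = 34∠-62.4° V = 15.75 - j30.13 V.
Step 5 — Current: I = V / Z = 0.006683 - j0.01276 A = 0.01441∠-62.4° A.
Step 6 — Complex power: S = V·I* = 0.4898 - j0.0003216 VA.
Step 7 — Real power: P = Re(S) = 0.4898 W.
Step 8 — Reactive power: Q = Im(S) = -0.0003216 VAR.
Step 9 — Apparent power: |S| = 0.4898 VA.
Step 10 — Power factor: PF = P/|S| = 1 (leading).

(a) P = 0.4898 W  (b) Q = -0.0003216 VAR  (c) S = 0.4898 VA  (d) PF = 1 (leading)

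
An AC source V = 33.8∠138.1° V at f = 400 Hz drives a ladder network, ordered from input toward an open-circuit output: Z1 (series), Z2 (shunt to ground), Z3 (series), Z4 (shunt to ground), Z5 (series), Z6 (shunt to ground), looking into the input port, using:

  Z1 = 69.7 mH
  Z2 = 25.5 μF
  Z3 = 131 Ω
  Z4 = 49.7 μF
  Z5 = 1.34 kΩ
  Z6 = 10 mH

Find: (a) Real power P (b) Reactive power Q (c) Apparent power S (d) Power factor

Step 1 — Angular frequency: ω = 2π·f = 2π·400 = 2513 rad/s.
Step 2 — Component impedances:
  Z1: Z = jωL = j·2513·0.0697 = 0 + j175.2 Ω
  Z2: Z = 1/(jωC) = -j/(ω·C) = 0 - j15.6 Ω
  Z3: Z = R = 131 Ω
  Z4: Z = 1/(jωC) = -j/(ω·C) = 0 - j8.006 Ω
  Z5: Z = R = 1340 Ω
  Z6: Z = jωL = j·2513·0.01 = 0 + j25.13 Ω
Step 3 — Ladder network (open output): work backward from the far end, alternating series and parallel combinations. Z_in = 1.799 + j159.9 Ω = 159.9∠89.4° Ω.
Step 4 — Source phasor: V = 33.8∠138.1° V = -25.16 + j22.57 V.
Step 5 — Current: I = V / Z = 0.1394 + j0.1589 A = 0.2114∠48.7° A.
Step 6 — Complex power: S = V·I* = 0.0804 + j7.144 VA.
Step 7 — Real power: P = Re(S) = 0.0804 W.
Step 8 — Reactive power: Q = Im(S) = 7.144 VAR.
Step 9 — Apparent power: |S| = 7.144 VA.
Step 10 — Power factor: PF = P/|S| = 0.01125 (lagging).

(a) P = 0.0804 W  (b) Q = 7.144 VAR  (c) S = 7.144 VA  (d) PF = 0.01125 (lagging)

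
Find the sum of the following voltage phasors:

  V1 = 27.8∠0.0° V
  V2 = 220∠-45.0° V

Step 1 — Convert each phasor to rectangular form:
  V1 = 27.8·(cos(0.0°) + j·sin(0.0°)) = 27.8 V
  V2 = 220·(cos(-45.0°) + j·sin(-45.0°)) = 155.6 - j155.6 V
Step 2 — Sum components: V_total = 183.4 - j155.6 V.
Step 3 — Convert to polar: |V_total| = 240.5 V, ∠V_total = -40.3°.

V_total = 240.5∠-40.3° V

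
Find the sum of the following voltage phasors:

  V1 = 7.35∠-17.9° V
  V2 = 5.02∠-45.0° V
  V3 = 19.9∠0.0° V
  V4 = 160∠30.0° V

Step 1 — Convert each phasor to rectangular form:
  V1 = 7.35·(cos(-17.9°) + j·sin(-17.9°)) = 6.994 - j2.259 V
  V2 = 5.02·(cos(-45.0°) + j·sin(-45.0°)) = 3.55 - j3.55 V
  V3 = 19.9·(cos(0.0°) + j·sin(0.0°)) = 19.9 V
  V4 = 160·(cos(30.0°) + j·sin(30.0°)) = 138.6 + j80 V
Step 2 — Sum components: V_total = 169 + j74.19 V.
Step 3 — Convert to polar: |V_total| = 184.6 V, ∠V_total = 23.7°.

V_total = 184.6∠23.7° V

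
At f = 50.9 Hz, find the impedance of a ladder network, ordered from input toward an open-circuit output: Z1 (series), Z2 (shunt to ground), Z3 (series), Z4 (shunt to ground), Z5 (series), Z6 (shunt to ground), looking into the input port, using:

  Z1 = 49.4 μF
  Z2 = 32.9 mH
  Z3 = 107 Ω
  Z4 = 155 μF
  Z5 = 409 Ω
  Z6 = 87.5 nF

Step 1 — Angular frequency: ω = 2π·f = 2π·50.9 = 319.8 rad/s.
Step 2 — Component impedances:
  Z1: Z = 1/(jωC) = -j/(ω·C) = 0 - j63.3 Ω
  Z2: Z = jωL = j·319.8·0.0329 = 0 + j10.52 Ω
  Z3: Z = R = 107 Ω
  Z4: Z = 1/(jωC) = -j/(ω·C) = 0 - j20.17 Ω
  Z5: Z = R = 409 Ω
  Z6: Z = 1/(jωC) = -j/(ω·C) = 0 - j3.574e+04 Ω
Step 3 — Ladder network (open output): work backward from the far end, alternating series and parallel combinations. Z_in = 1.026 - j52.68 Ω = 52.69∠-88.9° Ω.

Z = 1.026 - j52.68 Ω = 52.69∠-88.9° Ω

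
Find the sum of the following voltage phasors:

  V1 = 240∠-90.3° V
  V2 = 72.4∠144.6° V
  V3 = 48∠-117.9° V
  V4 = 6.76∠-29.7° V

Step 1 — Convert each phasor to rectangular form:
  V1 = 240·(cos(-90.3°) + j·sin(-90.3°)) = -1.257 - j240 V
  V2 = 72.4·(cos(144.6°) + j·sin(144.6°)) = -59.02 + j41.94 V
  V3 = 48·(cos(-117.9°) + j·sin(-117.9°)) = -22.46 - j42.42 V
  V4 = 6.76·(cos(-29.7°) + j·sin(-29.7°)) = 5.872 - j3.349 V
Step 2 — Sum components: V_total = -76.86 - j243.8 V.
Step 3 — Convert to polar: |V_total| = 255.7 V, ∠V_total = -107.5°.

V_total = 255.7∠-107.5° V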